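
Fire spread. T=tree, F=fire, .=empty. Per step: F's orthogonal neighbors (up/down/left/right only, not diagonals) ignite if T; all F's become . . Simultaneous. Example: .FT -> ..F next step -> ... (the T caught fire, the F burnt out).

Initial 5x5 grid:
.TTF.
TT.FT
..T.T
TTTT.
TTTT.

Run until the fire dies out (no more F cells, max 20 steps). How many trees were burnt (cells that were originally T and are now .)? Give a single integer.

Step 1: +2 fires, +2 burnt (F count now 2)
Step 2: +2 fires, +2 burnt (F count now 2)
Step 3: +1 fires, +2 burnt (F count now 1)
Step 4: +1 fires, +1 burnt (F count now 1)
Step 5: +0 fires, +1 burnt (F count now 0)
Fire out after step 5
Initially T: 15, now '.': 16
Total burnt (originally-T cells now '.'): 6

Answer: 6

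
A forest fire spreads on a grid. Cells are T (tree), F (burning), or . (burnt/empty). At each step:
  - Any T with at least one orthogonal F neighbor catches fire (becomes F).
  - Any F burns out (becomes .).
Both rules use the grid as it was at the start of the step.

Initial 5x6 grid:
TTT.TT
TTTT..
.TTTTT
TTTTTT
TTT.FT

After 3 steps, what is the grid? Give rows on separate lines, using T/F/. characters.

Step 1: 2 trees catch fire, 1 burn out
  TTT.TT
  TTTT..
  .TTTTT
  TTTTFT
  TTT..F
Step 2: 3 trees catch fire, 2 burn out
  TTT.TT
  TTTT..
  .TTTFT
  TTTF.F
  TTT...
Step 3: 3 trees catch fire, 3 burn out
  TTT.TT
  TTTT..
  .TTF.F
  TTF...
  TTT...

TTT.TT
TTTT..
.TTF.F
TTF...
TTT...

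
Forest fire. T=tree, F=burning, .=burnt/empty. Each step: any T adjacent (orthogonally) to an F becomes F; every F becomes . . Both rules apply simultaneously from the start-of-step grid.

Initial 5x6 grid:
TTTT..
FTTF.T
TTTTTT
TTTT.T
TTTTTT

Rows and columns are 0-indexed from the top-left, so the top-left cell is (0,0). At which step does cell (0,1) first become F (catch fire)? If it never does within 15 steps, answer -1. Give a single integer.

Step 1: cell (0,1)='T' (+6 fires, +2 burnt)
Step 2: cell (0,1)='F' (+7 fires, +6 burnt)
  -> target ignites at step 2
Step 3: cell (0,1)='.' (+5 fires, +7 burnt)
Step 4: cell (0,1)='.' (+5 fires, +5 burnt)
Step 5: cell (0,1)='.' (+1 fires, +5 burnt)
Step 6: cell (0,1)='.' (+0 fires, +1 burnt)
  fire out at step 6

2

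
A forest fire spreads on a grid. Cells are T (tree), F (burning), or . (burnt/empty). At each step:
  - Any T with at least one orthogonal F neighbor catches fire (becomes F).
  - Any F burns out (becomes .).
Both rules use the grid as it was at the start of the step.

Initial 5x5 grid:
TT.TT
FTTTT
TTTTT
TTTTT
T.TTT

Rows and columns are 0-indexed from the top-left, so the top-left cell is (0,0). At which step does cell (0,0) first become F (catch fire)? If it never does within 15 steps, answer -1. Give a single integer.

Step 1: cell (0,0)='F' (+3 fires, +1 burnt)
  -> target ignites at step 1
Step 2: cell (0,0)='.' (+4 fires, +3 burnt)
Step 3: cell (0,0)='.' (+4 fires, +4 burnt)
Step 4: cell (0,0)='.' (+4 fires, +4 burnt)
Step 5: cell (0,0)='.' (+4 fires, +4 burnt)
Step 6: cell (0,0)='.' (+2 fires, +4 burnt)
Step 7: cell (0,0)='.' (+1 fires, +2 burnt)
Step 8: cell (0,0)='.' (+0 fires, +1 burnt)
  fire out at step 8

1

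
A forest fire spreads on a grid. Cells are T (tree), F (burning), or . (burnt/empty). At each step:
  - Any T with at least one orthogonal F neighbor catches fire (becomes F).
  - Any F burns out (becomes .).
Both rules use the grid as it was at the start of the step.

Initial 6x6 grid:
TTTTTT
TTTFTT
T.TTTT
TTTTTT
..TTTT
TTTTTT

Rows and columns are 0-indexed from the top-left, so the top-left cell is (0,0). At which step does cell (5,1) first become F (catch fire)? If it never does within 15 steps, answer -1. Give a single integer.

Step 1: cell (5,1)='T' (+4 fires, +1 burnt)
Step 2: cell (5,1)='T' (+7 fires, +4 burnt)
Step 3: cell (5,1)='T' (+7 fires, +7 burnt)
Step 4: cell (5,1)='T' (+7 fires, +7 burnt)
Step 5: cell (5,1)='T' (+4 fires, +7 burnt)
Step 6: cell (5,1)='F' (+2 fires, +4 burnt)
  -> target ignites at step 6
Step 7: cell (5,1)='.' (+1 fires, +2 burnt)
Step 8: cell (5,1)='.' (+0 fires, +1 burnt)
  fire out at step 8

6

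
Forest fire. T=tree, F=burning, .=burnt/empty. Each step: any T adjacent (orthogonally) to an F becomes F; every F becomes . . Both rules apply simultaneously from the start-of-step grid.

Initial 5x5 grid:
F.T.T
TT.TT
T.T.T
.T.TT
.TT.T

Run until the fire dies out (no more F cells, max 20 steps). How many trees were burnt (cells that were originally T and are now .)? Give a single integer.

Answer: 3

Derivation:
Step 1: +1 fires, +1 burnt (F count now 1)
Step 2: +2 fires, +1 burnt (F count now 2)
Step 3: +0 fires, +2 burnt (F count now 0)
Fire out after step 3
Initially T: 15, now '.': 13
Total burnt (originally-T cells now '.'): 3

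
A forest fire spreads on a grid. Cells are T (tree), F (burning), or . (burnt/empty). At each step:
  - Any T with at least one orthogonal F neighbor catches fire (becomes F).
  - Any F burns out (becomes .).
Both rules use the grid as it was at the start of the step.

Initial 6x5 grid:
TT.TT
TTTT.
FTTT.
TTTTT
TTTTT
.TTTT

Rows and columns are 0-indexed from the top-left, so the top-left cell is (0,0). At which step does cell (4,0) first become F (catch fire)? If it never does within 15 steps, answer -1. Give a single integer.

Step 1: cell (4,0)='T' (+3 fires, +1 burnt)
Step 2: cell (4,0)='F' (+5 fires, +3 burnt)
  -> target ignites at step 2
Step 3: cell (4,0)='.' (+5 fires, +5 burnt)
Step 4: cell (4,0)='.' (+4 fires, +5 burnt)
Step 5: cell (4,0)='.' (+4 fires, +4 burnt)
Step 6: cell (4,0)='.' (+3 fires, +4 burnt)
Step 7: cell (4,0)='.' (+1 fires, +3 burnt)
Step 8: cell (4,0)='.' (+0 fires, +1 burnt)
  fire out at step 8

2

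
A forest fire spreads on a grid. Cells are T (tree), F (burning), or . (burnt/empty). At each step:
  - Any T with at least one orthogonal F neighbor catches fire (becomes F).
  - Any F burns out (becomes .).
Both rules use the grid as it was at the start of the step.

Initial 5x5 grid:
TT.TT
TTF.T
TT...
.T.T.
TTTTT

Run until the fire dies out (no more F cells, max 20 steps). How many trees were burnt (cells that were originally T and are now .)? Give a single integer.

Step 1: +1 fires, +1 burnt (F count now 1)
Step 2: +3 fires, +1 burnt (F count now 3)
Step 3: +3 fires, +3 burnt (F count now 3)
Step 4: +1 fires, +3 burnt (F count now 1)
Step 5: +2 fires, +1 burnt (F count now 2)
Step 6: +1 fires, +2 burnt (F count now 1)
Step 7: +2 fires, +1 burnt (F count now 2)
Step 8: +0 fires, +2 burnt (F count now 0)
Fire out after step 8
Initially T: 16, now '.': 22
Total burnt (originally-T cells now '.'): 13

Answer: 13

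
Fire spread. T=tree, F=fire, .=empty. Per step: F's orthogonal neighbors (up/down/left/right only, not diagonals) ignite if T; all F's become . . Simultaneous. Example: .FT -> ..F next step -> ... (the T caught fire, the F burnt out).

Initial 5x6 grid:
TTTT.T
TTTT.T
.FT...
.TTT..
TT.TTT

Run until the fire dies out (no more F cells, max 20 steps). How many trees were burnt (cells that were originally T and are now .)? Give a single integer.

Answer: 17

Derivation:
Step 1: +3 fires, +1 burnt (F count now 3)
Step 2: +5 fires, +3 burnt (F count now 5)
Step 3: +5 fires, +5 burnt (F count now 5)
Step 4: +2 fires, +5 burnt (F count now 2)
Step 5: +1 fires, +2 burnt (F count now 1)
Step 6: +1 fires, +1 burnt (F count now 1)
Step 7: +0 fires, +1 burnt (F count now 0)
Fire out after step 7
Initially T: 19, now '.': 28
Total burnt (originally-T cells now '.'): 17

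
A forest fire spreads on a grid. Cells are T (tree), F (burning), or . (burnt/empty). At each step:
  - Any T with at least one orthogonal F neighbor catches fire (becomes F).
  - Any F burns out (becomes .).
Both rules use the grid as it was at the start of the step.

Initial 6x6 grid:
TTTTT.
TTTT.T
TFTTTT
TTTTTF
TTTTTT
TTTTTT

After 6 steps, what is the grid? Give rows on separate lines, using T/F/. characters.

Step 1: 7 trees catch fire, 2 burn out
  TTTTT.
  TFTT.T
  F.FTTF
  TFTTF.
  TTTTTF
  TTTTTT
Step 2: 12 trees catch fire, 7 burn out
  TFTTT.
  F.FT.F
  ...FF.
  F.FF..
  TFTTF.
  TTTTTF
Step 3: 8 trees catch fire, 12 burn out
  F.FTT.
  ...F..
  ......
  ......
  F.FF..
  TFTTF.
Step 4: 4 trees catch fire, 8 burn out
  ...FT.
  ......
  ......
  ......
  ......
  F.FF..
Step 5: 1 trees catch fire, 4 burn out
  ....F.
  ......
  ......
  ......
  ......
  ......
Step 6: 0 trees catch fire, 1 burn out
  ......
  ......
  ......
  ......
  ......
  ......

......
......
......
......
......
......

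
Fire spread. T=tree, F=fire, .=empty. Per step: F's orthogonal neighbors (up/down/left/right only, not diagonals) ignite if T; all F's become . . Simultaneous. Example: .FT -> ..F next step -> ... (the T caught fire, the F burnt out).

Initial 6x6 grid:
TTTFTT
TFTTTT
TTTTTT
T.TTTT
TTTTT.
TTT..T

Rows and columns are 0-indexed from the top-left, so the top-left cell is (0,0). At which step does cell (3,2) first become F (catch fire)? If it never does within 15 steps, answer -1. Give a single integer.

Step 1: cell (3,2)='T' (+7 fires, +2 burnt)
Step 2: cell (3,2)='T' (+6 fires, +7 burnt)
Step 3: cell (3,2)='F' (+5 fires, +6 burnt)
  -> target ignites at step 3
Step 4: cell (3,2)='.' (+5 fires, +5 burnt)
Step 5: cell (3,2)='.' (+5 fires, +5 burnt)
Step 6: cell (3,2)='.' (+1 fires, +5 burnt)
Step 7: cell (3,2)='.' (+0 fires, +1 burnt)
  fire out at step 7

3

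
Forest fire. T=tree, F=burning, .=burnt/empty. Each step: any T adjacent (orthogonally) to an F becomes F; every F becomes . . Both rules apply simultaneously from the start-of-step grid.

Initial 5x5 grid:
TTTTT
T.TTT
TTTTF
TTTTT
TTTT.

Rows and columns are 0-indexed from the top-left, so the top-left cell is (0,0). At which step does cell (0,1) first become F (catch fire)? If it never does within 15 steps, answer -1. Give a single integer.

Step 1: cell (0,1)='T' (+3 fires, +1 burnt)
Step 2: cell (0,1)='T' (+4 fires, +3 burnt)
Step 3: cell (0,1)='T' (+5 fires, +4 burnt)
Step 4: cell (0,1)='T' (+4 fires, +5 burnt)
Step 5: cell (0,1)='F' (+4 fires, +4 burnt)
  -> target ignites at step 5
Step 6: cell (0,1)='.' (+2 fires, +4 burnt)
Step 7: cell (0,1)='.' (+0 fires, +2 burnt)
  fire out at step 7

5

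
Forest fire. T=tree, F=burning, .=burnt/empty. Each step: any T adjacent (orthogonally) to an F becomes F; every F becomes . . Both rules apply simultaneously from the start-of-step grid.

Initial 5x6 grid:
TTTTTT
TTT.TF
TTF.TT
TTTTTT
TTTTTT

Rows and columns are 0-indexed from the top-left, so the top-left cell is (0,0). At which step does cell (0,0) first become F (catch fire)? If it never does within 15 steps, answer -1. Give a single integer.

Step 1: cell (0,0)='T' (+6 fires, +2 burnt)
Step 2: cell (0,0)='T' (+9 fires, +6 burnt)
Step 3: cell (0,0)='T' (+8 fires, +9 burnt)
Step 4: cell (0,0)='F' (+3 fires, +8 burnt)
  -> target ignites at step 4
Step 5: cell (0,0)='.' (+0 fires, +3 burnt)
  fire out at step 5

4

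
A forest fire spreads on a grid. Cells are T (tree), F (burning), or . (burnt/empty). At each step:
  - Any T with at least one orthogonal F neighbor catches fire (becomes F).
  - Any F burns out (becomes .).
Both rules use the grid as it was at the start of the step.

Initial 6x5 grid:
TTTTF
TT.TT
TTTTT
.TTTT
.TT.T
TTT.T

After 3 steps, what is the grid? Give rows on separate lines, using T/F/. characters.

Step 1: 2 trees catch fire, 1 burn out
  TTTF.
  TT.TF
  TTTTT
  .TTTT
  .TT.T
  TTT.T
Step 2: 3 trees catch fire, 2 burn out
  TTF..
  TT.F.
  TTTTF
  .TTTT
  .TT.T
  TTT.T
Step 3: 3 trees catch fire, 3 burn out
  TF...
  TT...
  TTTF.
  .TTTF
  .TT.T
  TTT.T

TF...
TT...
TTTF.
.TTTF
.TT.T
TTT.T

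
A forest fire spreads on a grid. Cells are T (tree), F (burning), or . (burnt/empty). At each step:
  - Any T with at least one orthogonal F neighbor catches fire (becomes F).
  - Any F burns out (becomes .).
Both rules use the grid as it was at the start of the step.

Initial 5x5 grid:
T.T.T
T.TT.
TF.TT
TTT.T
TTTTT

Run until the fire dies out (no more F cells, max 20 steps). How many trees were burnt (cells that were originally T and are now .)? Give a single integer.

Answer: 17

Derivation:
Step 1: +2 fires, +1 burnt (F count now 2)
Step 2: +4 fires, +2 burnt (F count now 4)
Step 3: +3 fires, +4 burnt (F count now 3)
Step 4: +1 fires, +3 burnt (F count now 1)
Step 5: +1 fires, +1 burnt (F count now 1)
Step 6: +1 fires, +1 burnt (F count now 1)
Step 7: +1 fires, +1 burnt (F count now 1)
Step 8: +1 fires, +1 burnt (F count now 1)
Step 9: +1 fires, +1 burnt (F count now 1)
Step 10: +1 fires, +1 burnt (F count now 1)
Step 11: +1 fires, +1 burnt (F count now 1)
Step 12: +0 fires, +1 burnt (F count now 0)
Fire out after step 12
Initially T: 18, now '.': 24
Total burnt (originally-T cells now '.'): 17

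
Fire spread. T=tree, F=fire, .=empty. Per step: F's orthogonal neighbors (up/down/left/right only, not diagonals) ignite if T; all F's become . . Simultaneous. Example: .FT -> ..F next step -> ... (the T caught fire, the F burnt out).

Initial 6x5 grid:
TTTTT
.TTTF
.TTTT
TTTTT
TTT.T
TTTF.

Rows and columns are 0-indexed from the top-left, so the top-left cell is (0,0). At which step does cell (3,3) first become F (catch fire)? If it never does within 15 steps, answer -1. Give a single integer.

Step 1: cell (3,3)='T' (+4 fires, +2 burnt)
Step 2: cell (3,3)='T' (+6 fires, +4 burnt)
Step 3: cell (3,3)='F' (+8 fires, +6 burnt)
  -> target ignites at step 3
Step 4: cell (3,3)='.' (+4 fires, +8 burnt)
Step 5: cell (3,3)='.' (+2 fires, +4 burnt)
Step 6: cell (3,3)='.' (+0 fires, +2 burnt)
  fire out at step 6

3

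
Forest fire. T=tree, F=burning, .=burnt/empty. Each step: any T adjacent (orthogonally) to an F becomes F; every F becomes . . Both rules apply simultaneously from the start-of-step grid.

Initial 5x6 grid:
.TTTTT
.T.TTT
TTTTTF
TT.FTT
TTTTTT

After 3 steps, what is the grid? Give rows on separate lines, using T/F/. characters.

Step 1: 6 trees catch fire, 2 burn out
  .TTTTT
  .T.TTF
  TTTFF.
  TT..FF
  TTTFTT
Step 2: 7 trees catch fire, 6 burn out
  .TTTTF
  .T.FF.
  TTF...
  TT....
  TTF.FF
Step 3: 4 trees catch fire, 7 burn out
  .TTFF.
  .T....
  TF....
  TT....
  TF....

.TTFF.
.T....
TF....
TT....
TF....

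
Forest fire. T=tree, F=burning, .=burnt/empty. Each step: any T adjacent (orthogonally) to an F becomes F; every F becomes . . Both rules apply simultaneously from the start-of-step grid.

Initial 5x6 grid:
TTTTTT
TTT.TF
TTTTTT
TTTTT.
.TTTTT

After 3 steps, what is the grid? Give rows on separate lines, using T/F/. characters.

Step 1: 3 trees catch fire, 1 burn out
  TTTTTF
  TTT.F.
  TTTTTF
  TTTTT.
  .TTTTT
Step 2: 2 trees catch fire, 3 burn out
  TTTTF.
  TTT...
  TTTTF.
  TTTTT.
  .TTTTT
Step 3: 3 trees catch fire, 2 burn out
  TTTF..
  TTT...
  TTTF..
  TTTTF.
  .TTTTT

TTTF..
TTT...
TTTF..
TTTTF.
.TTTTT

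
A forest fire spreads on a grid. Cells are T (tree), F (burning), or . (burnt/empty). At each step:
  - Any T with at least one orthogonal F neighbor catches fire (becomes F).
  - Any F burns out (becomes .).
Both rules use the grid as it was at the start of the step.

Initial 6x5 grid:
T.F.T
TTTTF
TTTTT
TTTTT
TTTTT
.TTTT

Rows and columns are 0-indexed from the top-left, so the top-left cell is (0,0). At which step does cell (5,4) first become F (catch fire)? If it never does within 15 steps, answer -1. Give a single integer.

Step 1: cell (5,4)='T' (+4 fires, +2 burnt)
Step 2: cell (5,4)='T' (+4 fires, +4 burnt)
Step 3: cell (5,4)='T' (+5 fires, +4 burnt)
Step 4: cell (5,4)='F' (+6 fires, +5 burnt)
  -> target ignites at step 4
Step 5: cell (5,4)='.' (+4 fires, +6 burnt)
Step 6: cell (5,4)='.' (+2 fires, +4 burnt)
Step 7: cell (5,4)='.' (+0 fires, +2 burnt)
  fire out at step 7

4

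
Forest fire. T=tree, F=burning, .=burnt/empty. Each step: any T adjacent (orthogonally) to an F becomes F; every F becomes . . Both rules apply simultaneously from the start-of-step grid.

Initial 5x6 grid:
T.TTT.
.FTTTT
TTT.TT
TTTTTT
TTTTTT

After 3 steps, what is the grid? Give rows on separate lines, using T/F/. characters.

Step 1: 2 trees catch fire, 1 burn out
  T.TTT.
  ..FTTT
  TFT.TT
  TTTTTT
  TTTTTT
Step 2: 5 trees catch fire, 2 burn out
  T.FTT.
  ...FTT
  F.F.TT
  TFTTTT
  TTTTTT
Step 3: 5 trees catch fire, 5 burn out
  T..FT.
  ....FT
  ....TT
  F.FTTT
  TFTTTT

T..FT.
....FT
....TT
F.FTTT
TFTTTT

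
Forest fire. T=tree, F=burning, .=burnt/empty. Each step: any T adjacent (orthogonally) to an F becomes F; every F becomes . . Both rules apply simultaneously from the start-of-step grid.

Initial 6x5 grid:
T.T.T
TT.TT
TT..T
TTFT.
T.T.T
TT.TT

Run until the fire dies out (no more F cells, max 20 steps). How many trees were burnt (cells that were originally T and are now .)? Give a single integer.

Answer: 12

Derivation:
Step 1: +3 fires, +1 burnt (F count now 3)
Step 2: +2 fires, +3 burnt (F count now 2)
Step 3: +3 fires, +2 burnt (F count now 3)
Step 4: +2 fires, +3 burnt (F count now 2)
Step 5: +2 fires, +2 burnt (F count now 2)
Step 6: +0 fires, +2 burnt (F count now 0)
Fire out after step 6
Initially T: 20, now '.': 22
Total burnt (originally-T cells now '.'): 12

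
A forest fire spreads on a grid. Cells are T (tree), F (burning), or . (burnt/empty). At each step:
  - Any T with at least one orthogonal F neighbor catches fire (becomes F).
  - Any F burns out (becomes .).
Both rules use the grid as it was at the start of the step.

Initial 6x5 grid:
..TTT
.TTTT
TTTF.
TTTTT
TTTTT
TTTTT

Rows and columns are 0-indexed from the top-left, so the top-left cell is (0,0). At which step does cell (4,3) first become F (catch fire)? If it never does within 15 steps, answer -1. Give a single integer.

Step 1: cell (4,3)='T' (+3 fires, +1 burnt)
Step 2: cell (4,3)='F' (+7 fires, +3 burnt)
  -> target ignites at step 2
Step 3: cell (4,3)='.' (+8 fires, +7 burnt)
Step 4: cell (4,3)='.' (+4 fires, +8 burnt)
Step 5: cell (4,3)='.' (+2 fires, +4 burnt)
Step 6: cell (4,3)='.' (+1 fires, +2 burnt)
Step 7: cell (4,3)='.' (+0 fires, +1 burnt)
  fire out at step 7

2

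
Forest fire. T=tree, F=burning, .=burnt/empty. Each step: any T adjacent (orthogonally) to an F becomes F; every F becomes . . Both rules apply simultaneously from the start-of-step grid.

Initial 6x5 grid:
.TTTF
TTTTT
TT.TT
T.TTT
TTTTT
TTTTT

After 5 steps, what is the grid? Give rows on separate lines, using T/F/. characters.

Step 1: 2 trees catch fire, 1 burn out
  .TTF.
  TTTTF
  TT.TT
  T.TTT
  TTTTT
  TTTTT
Step 2: 3 trees catch fire, 2 burn out
  .TF..
  TTTF.
  TT.TF
  T.TTT
  TTTTT
  TTTTT
Step 3: 4 trees catch fire, 3 burn out
  .F...
  TTF..
  TT.F.
  T.TTF
  TTTTT
  TTTTT
Step 4: 3 trees catch fire, 4 burn out
  .....
  TF...
  TT...
  T.TF.
  TTTTF
  TTTTT
Step 5: 5 trees catch fire, 3 burn out
  .....
  F....
  TF...
  T.F..
  TTTF.
  TTTTF

.....
F....
TF...
T.F..
TTTF.
TTTTF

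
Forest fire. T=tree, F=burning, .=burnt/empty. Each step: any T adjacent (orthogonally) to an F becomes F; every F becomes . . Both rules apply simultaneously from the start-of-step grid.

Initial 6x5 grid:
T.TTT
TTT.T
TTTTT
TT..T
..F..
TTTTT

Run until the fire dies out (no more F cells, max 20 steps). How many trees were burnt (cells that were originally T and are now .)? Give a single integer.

Answer: 5

Derivation:
Step 1: +1 fires, +1 burnt (F count now 1)
Step 2: +2 fires, +1 burnt (F count now 2)
Step 3: +2 fires, +2 burnt (F count now 2)
Step 4: +0 fires, +2 burnt (F count now 0)
Fire out after step 4
Initially T: 21, now '.': 14
Total burnt (originally-T cells now '.'): 5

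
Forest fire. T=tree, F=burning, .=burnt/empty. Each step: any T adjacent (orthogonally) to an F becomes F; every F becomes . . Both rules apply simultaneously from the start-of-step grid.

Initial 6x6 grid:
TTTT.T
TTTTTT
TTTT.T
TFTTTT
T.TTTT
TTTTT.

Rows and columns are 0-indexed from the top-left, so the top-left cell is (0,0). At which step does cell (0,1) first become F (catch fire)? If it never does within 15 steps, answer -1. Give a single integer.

Step 1: cell (0,1)='T' (+3 fires, +1 burnt)
Step 2: cell (0,1)='T' (+6 fires, +3 burnt)
Step 3: cell (0,1)='F' (+8 fires, +6 burnt)
  -> target ignites at step 3
Step 4: cell (0,1)='.' (+7 fires, +8 burnt)
Step 5: cell (0,1)='.' (+5 fires, +7 burnt)
Step 6: cell (0,1)='.' (+1 fires, +5 burnt)
Step 7: cell (0,1)='.' (+1 fires, +1 burnt)
Step 8: cell (0,1)='.' (+0 fires, +1 burnt)
  fire out at step 8

3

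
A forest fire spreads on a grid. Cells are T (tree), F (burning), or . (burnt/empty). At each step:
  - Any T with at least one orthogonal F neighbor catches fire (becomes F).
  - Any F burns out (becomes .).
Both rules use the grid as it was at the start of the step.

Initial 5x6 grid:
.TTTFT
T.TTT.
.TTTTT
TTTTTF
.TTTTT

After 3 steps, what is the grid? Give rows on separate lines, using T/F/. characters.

Step 1: 6 trees catch fire, 2 burn out
  .TTF.F
  T.TTF.
  .TTTTF
  TTTTF.
  .TTTTF
Step 2: 5 trees catch fire, 6 burn out
  .TF...
  T.TF..
  .TTTF.
  TTTF..
  .TTTF.
Step 3: 5 trees catch fire, 5 burn out
  .F....
  T.F...
  .TTF..
  TTF...
  .TTF..

.F....
T.F...
.TTF..
TTF...
.TTF..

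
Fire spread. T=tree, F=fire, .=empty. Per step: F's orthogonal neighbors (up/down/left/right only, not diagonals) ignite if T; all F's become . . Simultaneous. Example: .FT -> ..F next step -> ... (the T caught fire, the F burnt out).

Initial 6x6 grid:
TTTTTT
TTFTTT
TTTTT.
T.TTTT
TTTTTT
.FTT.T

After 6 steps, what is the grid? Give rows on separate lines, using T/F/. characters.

Step 1: 6 trees catch fire, 2 burn out
  TTFTTT
  TF.FTT
  TTFTT.
  T.TTTT
  TFTTTT
  ..FT.T
Step 2: 10 trees catch fire, 6 burn out
  TF.FTT
  F...FT
  TF.FT.
  T.FTTT
  F.FTTT
  ...F.T
Step 3: 8 trees catch fire, 10 burn out
  F...FT
  .....F
  F...F.
  F..FTT
  ...FTT
  .....T
Step 4: 3 trees catch fire, 8 burn out
  .....F
  ......
  ......
  ....FT
  ....FT
  .....T
Step 5: 2 trees catch fire, 3 burn out
  ......
  ......
  ......
  .....F
  .....F
  .....T
Step 6: 1 trees catch fire, 2 burn out
  ......
  ......
  ......
  ......
  ......
  .....F

......
......
......
......
......
.....F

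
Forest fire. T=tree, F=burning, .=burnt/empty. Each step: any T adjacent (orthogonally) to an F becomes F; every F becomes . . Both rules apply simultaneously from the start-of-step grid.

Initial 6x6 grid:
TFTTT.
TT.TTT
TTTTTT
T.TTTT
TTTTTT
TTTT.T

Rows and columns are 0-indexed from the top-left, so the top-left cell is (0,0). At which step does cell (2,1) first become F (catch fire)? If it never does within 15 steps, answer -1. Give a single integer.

Step 1: cell (2,1)='T' (+3 fires, +1 burnt)
Step 2: cell (2,1)='F' (+3 fires, +3 burnt)
  -> target ignites at step 2
Step 3: cell (2,1)='.' (+4 fires, +3 burnt)
Step 4: cell (2,1)='.' (+4 fires, +4 burnt)
Step 5: cell (2,1)='.' (+5 fires, +4 burnt)
Step 6: cell (2,1)='.' (+6 fires, +5 burnt)
Step 7: cell (2,1)='.' (+4 fires, +6 burnt)
Step 8: cell (2,1)='.' (+1 fires, +4 burnt)
Step 9: cell (2,1)='.' (+1 fires, +1 burnt)
Step 10: cell (2,1)='.' (+0 fires, +1 burnt)
  fire out at step 10

2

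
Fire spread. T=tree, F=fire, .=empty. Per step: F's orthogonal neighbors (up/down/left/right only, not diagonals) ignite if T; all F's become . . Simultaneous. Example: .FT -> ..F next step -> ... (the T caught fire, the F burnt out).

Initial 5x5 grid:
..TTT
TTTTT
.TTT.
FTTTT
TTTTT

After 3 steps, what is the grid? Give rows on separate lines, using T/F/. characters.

Step 1: 2 trees catch fire, 1 burn out
  ..TTT
  TTTTT
  .TTT.
  .FTTT
  FTTTT
Step 2: 3 trees catch fire, 2 burn out
  ..TTT
  TTTTT
  .FTT.
  ..FTT
  .FTTT
Step 3: 4 trees catch fire, 3 burn out
  ..TTT
  TFTTT
  ..FT.
  ...FT
  ..FTT

..TTT
TFTTT
..FT.
...FT
..FTT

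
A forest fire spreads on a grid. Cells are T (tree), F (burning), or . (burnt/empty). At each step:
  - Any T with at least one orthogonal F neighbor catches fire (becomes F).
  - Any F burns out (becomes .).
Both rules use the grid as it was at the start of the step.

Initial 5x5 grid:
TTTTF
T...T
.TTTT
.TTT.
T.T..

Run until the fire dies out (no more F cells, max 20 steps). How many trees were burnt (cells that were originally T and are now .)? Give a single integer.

Answer: 14

Derivation:
Step 1: +2 fires, +1 burnt (F count now 2)
Step 2: +2 fires, +2 burnt (F count now 2)
Step 3: +2 fires, +2 burnt (F count now 2)
Step 4: +3 fires, +2 burnt (F count now 3)
Step 5: +3 fires, +3 burnt (F count now 3)
Step 6: +2 fires, +3 burnt (F count now 2)
Step 7: +0 fires, +2 burnt (F count now 0)
Fire out after step 7
Initially T: 15, now '.': 24
Total burnt (originally-T cells now '.'): 14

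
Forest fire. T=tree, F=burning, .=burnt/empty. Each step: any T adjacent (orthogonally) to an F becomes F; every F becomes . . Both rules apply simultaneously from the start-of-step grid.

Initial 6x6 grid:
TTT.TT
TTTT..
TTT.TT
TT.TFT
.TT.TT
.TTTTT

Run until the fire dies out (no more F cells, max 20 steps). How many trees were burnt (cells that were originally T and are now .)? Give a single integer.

Step 1: +4 fires, +1 burnt (F count now 4)
Step 2: +3 fires, +4 burnt (F count now 3)
Step 3: +2 fires, +3 burnt (F count now 2)
Step 4: +1 fires, +2 burnt (F count now 1)
Step 5: +2 fires, +1 burnt (F count now 2)
Step 6: +1 fires, +2 burnt (F count now 1)
Step 7: +1 fires, +1 burnt (F count now 1)
Step 8: +2 fires, +1 burnt (F count now 2)
Step 9: +3 fires, +2 burnt (F count now 3)
Step 10: +3 fires, +3 burnt (F count now 3)
Step 11: +3 fires, +3 burnt (F count now 3)
Step 12: +0 fires, +3 burnt (F count now 0)
Fire out after step 12
Initially T: 27, now '.': 34
Total burnt (originally-T cells now '.'): 25

Answer: 25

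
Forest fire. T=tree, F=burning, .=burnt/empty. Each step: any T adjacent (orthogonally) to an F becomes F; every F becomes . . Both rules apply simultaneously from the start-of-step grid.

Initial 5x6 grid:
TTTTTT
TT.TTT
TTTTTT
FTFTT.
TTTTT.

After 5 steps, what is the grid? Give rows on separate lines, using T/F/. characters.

Step 1: 6 trees catch fire, 2 burn out
  TTTTTT
  TT.TTT
  FTFTTT
  .F.FT.
  FTFTT.
Step 2: 6 trees catch fire, 6 burn out
  TTTTTT
  FT.TTT
  .F.FTT
  ....F.
  .F.FT.
Step 3: 5 trees catch fire, 6 burn out
  FTTTTT
  .F.FTT
  ....FT
  ......
  ....F.
Step 4: 4 trees catch fire, 5 burn out
  .FTFTT
  ....FT
  .....F
  ......
  ......
Step 5: 3 trees catch fire, 4 burn out
  ..F.FT
  .....F
  ......
  ......
  ......

..F.FT
.....F
......
......
......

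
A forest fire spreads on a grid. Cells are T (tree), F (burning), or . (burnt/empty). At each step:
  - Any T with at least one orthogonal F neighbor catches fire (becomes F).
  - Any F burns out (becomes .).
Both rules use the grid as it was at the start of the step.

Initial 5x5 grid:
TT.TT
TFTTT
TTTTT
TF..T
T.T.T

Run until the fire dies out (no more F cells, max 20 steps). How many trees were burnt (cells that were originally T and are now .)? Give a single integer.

Answer: 17

Derivation:
Step 1: +5 fires, +2 burnt (F count now 5)
Step 2: +5 fires, +5 burnt (F count now 5)
Step 3: +3 fires, +5 burnt (F count now 3)
Step 4: +2 fires, +3 burnt (F count now 2)
Step 5: +1 fires, +2 burnt (F count now 1)
Step 6: +1 fires, +1 burnt (F count now 1)
Step 7: +0 fires, +1 burnt (F count now 0)
Fire out after step 7
Initially T: 18, now '.': 24
Total burnt (originally-T cells now '.'): 17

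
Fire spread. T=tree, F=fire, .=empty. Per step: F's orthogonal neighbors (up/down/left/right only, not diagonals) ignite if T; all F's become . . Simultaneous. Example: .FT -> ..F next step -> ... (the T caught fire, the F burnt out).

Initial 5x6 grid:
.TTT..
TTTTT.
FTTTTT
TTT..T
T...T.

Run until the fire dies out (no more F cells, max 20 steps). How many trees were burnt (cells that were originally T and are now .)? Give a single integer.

Answer: 18

Derivation:
Step 1: +3 fires, +1 burnt (F count now 3)
Step 2: +4 fires, +3 burnt (F count now 4)
Step 3: +4 fires, +4 burnt (F count now 4)
Step 4: +3 fires, +4 burnt (F count now 3)
Step 5: +3 fires, +3 burnt (F count now 3)
Step 6: +1 fires, +3 burnt (F count now 1)
Step 7: +0 fires, +1 burnt (F count now 0)
Fire out after step 7
Initially T: 19, now '.': 29
Total burnt (originally-T cells now '.'): 18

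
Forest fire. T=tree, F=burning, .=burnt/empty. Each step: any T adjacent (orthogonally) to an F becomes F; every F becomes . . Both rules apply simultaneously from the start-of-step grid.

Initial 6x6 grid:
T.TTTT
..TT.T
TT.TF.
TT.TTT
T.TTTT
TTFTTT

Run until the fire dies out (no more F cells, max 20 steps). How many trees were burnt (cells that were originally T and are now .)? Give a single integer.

Step 1: +5 fires, +2 burnt (F count now 5)
Step 2: +7 fires, +5 burnt (F count now 7)
Step 3: +5 fires, +7 burnt (F count now 5)
Step 4: +3 fires, +5 burnt (F count now 3)
Step 5: +3 fires, +3 burnt (F count now 3)
Step 6: +2 fires, +3 burnt (F count now 2)
Step 7: +0 fires, +2 burnt (F count now 0)
Fire out after step 7
Initially T: 26, now '.': 35
Total burnt (originally-T cells now '.'): 25

Answer: 25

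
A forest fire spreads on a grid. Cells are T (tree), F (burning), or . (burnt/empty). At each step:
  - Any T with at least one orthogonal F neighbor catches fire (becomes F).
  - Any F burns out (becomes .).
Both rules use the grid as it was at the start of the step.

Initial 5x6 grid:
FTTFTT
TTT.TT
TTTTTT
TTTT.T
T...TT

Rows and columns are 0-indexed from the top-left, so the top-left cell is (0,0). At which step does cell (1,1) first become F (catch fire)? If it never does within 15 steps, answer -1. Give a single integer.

Step 1: cell (1,1)='T' (+4 fires, +2 burnt)
Step 2: cell (1,1)='F' (+5 fires, +4 burnt)
  -> target ignites at step 2
Step 3: cell (1,1)='.' (+5 fires, +5 burnt)
Step 4: cell (1,1)='.' (+5 fires, +5 burnt)
Step 5: cell (1,1)='.' (+2 fires, +5 burnt)
Step 6: cell (1,1)='.' (+1 fires, +2 burnt)
Step 7: cell (1,1)='.' (+1 fires, +1 burnt)
Step 8: cell (1,1)='.' (+0 fires, +1 burnt)
  fire out at step 8

2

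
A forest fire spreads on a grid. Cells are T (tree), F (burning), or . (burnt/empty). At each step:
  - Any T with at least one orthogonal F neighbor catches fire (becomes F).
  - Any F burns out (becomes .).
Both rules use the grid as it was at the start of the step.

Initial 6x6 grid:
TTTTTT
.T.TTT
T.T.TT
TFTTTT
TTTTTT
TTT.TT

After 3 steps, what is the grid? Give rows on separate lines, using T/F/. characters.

Step 1: 3 trees catch fire, 1 burn out
  TTTTTT
  .T.TTT
  T.T.TT
  F.FTTT
  TFTTTT
  TTT.TT
Step 2: 6 trees catch fire, 3 burn out
  TTTTTT
  .T.TTT
  F.F.TT
  ...FTT
  F.FTTT
  TFT.TT
Step 3: 4 trees catch fire, 6 burn out
  TTTTTT
  .T.TTT
  ....TT
  ....FT
  ...FTT
  F.F.TT

TTTTTT
.T.TTT
....TT
....FT
...FTT
F.F.TT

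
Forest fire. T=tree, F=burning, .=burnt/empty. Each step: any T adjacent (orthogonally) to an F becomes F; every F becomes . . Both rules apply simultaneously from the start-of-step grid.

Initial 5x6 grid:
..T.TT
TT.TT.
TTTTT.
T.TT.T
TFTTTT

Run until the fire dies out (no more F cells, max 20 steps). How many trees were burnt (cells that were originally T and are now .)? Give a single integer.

Step 1: +2 fires, +1 burnt (F count now 2)
Step 2: +3 fires, +2 burnt (F count now 3)
Step 3: +4 fires, +3 burnt (F count now 4)
Step 4: +4 fires, +4 burnt (F count now 4)
Step 5: +4 fires, +4 burnt (F count now 4)
Step 6: +1 fires, +4 burnt (F count now 1)
Step 7: +1 fires, +1 burnt (F count now 1)
Step 8: +1 fires, +1 burnt (F count now 1)
Step 9: +0 fires, +1 burnt (F count now 0)
Fire out after step 9
Initially T: 21, now '.': 29
Total burnt (originally-T cells now '.'): 20

Answer: 20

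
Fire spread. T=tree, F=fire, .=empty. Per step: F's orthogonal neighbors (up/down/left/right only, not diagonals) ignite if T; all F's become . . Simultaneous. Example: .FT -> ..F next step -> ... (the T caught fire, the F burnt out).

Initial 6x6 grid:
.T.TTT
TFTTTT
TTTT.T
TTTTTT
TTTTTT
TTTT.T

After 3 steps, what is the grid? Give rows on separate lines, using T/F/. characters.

Step 1: 4 trees catch fire, 1 burn out
  .F.TTT
  F.FTTT
  TFTT.T
  TTTTTT
  TTTTTT
  TTTT.T
Step 2: 4 trees catch fire, 4 burn out
  ...TTT
  ...FTT
  F.FT.T
  TFTTTT
  TTTTTT
  TTTT.T
Step 3: 6 trees catch fire, 4 burn out
  ...FTT
  ....FT
  ...F.T
  F.FTTT
  TFTTTT
  TTTT.T

...FTT
....FT
...F.T
F.FTTT
TFTTTT
TTTT.T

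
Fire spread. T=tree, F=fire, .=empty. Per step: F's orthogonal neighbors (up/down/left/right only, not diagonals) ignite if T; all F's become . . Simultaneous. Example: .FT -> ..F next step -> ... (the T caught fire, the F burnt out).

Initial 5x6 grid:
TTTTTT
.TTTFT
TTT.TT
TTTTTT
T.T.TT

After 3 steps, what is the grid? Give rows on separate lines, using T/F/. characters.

Step 1: 4 trees catch fire, 1 burn out
  TTTTFT
  .TTF.F
  TTT.FT
  TTTTTT
  T.T.TT
Step 2: 5 trees catch fire, 4 burn out
  TTTF.F
  .TF...
  TTT..F
  TTTTFT
  T.T.TT
Step 3: 6 trees catch fire, 5 burn out
  TTF...
  .F....
  TTF...
  TTTF.F
  T.T.FT

TTF...
.F....
TTF...
TTTF.F
T.T.FT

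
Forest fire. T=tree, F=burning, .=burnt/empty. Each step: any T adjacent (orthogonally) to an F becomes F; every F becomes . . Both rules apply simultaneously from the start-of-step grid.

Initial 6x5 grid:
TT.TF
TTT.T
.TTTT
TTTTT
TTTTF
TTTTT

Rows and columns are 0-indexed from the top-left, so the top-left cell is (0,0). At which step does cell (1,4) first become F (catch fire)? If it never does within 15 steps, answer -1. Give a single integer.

Step 1: cell (1,4)='F' (+5 fires, +2 burnt)
  -> target ignites at step 1
Step 2: cell (1,4)='.' (+4 fires, +5 burnt)
Step 3: cell (1,4)='.' (+4 fires, +4 burnt)
Step 4: cell (1,4)='.' (+4 fires, +4 burnt)
Step 5: cell (1,4)='.' (+4 fires, +4 burnt)
Step 6: cell (1,4)='.' (+1 fires, +4 burnt)
Step 7: cell (1,4)='.' (+2 fires, +1 burnt)
Step 8: cell (1,4)='.' (+1 fires, +2 burnt)
Step 9: cell (1,4)='.' (+0 fires, +1 burnt)
  fire out at step 9

1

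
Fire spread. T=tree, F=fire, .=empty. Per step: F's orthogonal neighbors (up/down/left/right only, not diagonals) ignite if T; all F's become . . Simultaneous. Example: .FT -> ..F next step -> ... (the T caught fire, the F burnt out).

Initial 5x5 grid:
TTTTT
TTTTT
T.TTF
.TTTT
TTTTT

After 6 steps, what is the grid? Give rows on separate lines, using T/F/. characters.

Step 1: 3 trees catch fire, 1 burn out
  TTTTT
  TTTTF
  T.TF.
  .TTTF
  TTTTT
Step 2: 5 trees catch fire, 3 burn out
  TTTTF
  TTTF.
  T.F..
  .TTF.
  TTTTF
Step 3: 4 trees catch fire, 5 burn out
  TTTF.
  TTF..
  T....
  .TF..
  TTTF.
Step 4: 4 trees catch fire, 4 burn out
  TTF..
  TF...
  T....
  .F...
  TTF..
Step 5: 3 trees catch fire, 4 burn out
  TF...
  F....
  T....
  .....
  TF...
Step 6: 3 trees catch fire, 3 burn out
  F....
  .....
  F....
  .....
  F....

F....
.....
F....
.....
F....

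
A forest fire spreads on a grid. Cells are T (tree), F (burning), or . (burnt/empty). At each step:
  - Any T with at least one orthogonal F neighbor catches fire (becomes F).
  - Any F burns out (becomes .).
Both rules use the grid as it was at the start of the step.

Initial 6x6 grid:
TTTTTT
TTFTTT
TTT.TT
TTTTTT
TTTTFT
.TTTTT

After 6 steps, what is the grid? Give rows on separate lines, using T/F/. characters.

Step 1: 8 trees catch fire, 2 burn out
  TTFTTT
  TF.FTT
  TTF.TT
  TTTTFT
  TTTF.F
  .TTTFT
Step 2: 12 trees catch fire, 8 burn out
  TF.FTT
  F...FT
  TF..FT
  TTFF.F
  TTF...
  .TTF.F
Step 3: 8 trees catch fire, 12 burn out
  F...FT
  .....F
  F....F
  TF....
  TF....
  .TF...
Step 4: 4 trees catch fire, 8 burn out
  .....F
  ......
  ......
  F.....
  F.....
  .F....
Step 5: 0 trees catch fire, 4 burn out
  ......
  ......
  ......
  ......
  ......
  ......
Step 6: 0 trees catch fire, 0 burn out
  ......
  ......
  ......
  ......
  ......
  ......

......
......
......
......
......
......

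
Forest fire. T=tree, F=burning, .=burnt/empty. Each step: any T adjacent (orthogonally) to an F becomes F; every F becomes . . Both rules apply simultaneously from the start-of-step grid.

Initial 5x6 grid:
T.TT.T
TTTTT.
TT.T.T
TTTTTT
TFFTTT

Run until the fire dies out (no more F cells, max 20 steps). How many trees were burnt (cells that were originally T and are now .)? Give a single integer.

Answer: 22

Derivation:
Step 1: +4 fires, +2 burnt (F count now 4)
Step 2: +4 fires, +4 burnt (F count now 4)
Step 3: +5 fires, +4 burnt (F count now 5)
Step 4: +4 fires, +5 burnt (F count now 4)
Step 5: +5 fires, +4 burnt (F count now 5)
Step 6: +0 fires, +5 burnt (F count now 0)
Fire out after step 6
Initially T: 23, now '.': 29
Total burnt (originally-T cells now '.'): 22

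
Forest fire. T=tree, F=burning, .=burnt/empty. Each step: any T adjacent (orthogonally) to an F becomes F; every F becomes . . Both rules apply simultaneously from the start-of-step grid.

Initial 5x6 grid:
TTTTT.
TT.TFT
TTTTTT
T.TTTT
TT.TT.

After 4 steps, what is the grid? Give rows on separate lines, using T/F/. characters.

Step 1: 4 trees catch fire, 1 burn out
  TTTTF.
  TT.F.F
  TTTTFT
  T.TTTT
  TT.TT.
Step 2: 4 trees catch fire, 4 burn out
  TTTF..
  TT....
  TTTF.F
  T.TTFT
  TT.TT.
Step 3: 5 trees catch fire, 4 burn out
  TTF...
  TT....
  TTF...
  T.TF.F
  TT.TF.
Step 4: 4 trees catch fire, 5 burn out
  TF....
  TT....
  TF....
  T.F...
  TT.F..

TF....
TT....
TF....
T.F...
TT.F..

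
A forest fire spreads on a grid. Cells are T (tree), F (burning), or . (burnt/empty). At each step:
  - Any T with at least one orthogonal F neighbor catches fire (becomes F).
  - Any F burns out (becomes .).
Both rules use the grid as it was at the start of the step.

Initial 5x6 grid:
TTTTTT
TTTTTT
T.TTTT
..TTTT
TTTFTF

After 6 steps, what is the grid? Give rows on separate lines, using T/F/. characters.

Step 1: 4 trees catch fire, 2 burn out
  TTTTTT
  TTTTTT
  T.TTTT
  ..TFTF
  TTF.F.
Step 2: 5 trees catch fire, 4 burn out
  TTTTTT
  TTTTTT
  T.TFTF
  ..F.F.
  TF....
Step 3: 5 trees catch fire, 5 burn out
  TTTTTT
  TTTFTF
  T.F.F.
  ......
  F.....
Step 4: 4 trees catch fire, 5 burn out
  TTTFTF
  TTF.F.
  T.....
  ......
  ......
Step 5: 3 trees catch fire, 4 burn out
  TTF.F.
  TF....
  T.....
  ......
  ......
Step 6: 2 trees catch fire, 3 burn out
  TF....
  F.....
  T.....
  ......
  ......

TF....
F.....
T.....
......
......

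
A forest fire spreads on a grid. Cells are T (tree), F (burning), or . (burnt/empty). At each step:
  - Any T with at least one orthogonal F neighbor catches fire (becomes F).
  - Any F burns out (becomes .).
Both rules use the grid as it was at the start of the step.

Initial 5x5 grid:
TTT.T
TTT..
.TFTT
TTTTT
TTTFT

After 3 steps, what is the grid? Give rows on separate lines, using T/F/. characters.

Step 1: 7 trees catch fire, 2 burn out
  TTT.T
  TTF..
  .F.FT
  TTFFT
  TTF.F
Step 2: 6 trees catch fire, 7 burn out
  TTF.T
  TF...
  ....F
  TF..F
  TF...
Step 3: 4 trees catch fire, 6 burn out
  TF..T
  F....
  .....
  F....
  F....

TF..T
F....
.....
F....
F....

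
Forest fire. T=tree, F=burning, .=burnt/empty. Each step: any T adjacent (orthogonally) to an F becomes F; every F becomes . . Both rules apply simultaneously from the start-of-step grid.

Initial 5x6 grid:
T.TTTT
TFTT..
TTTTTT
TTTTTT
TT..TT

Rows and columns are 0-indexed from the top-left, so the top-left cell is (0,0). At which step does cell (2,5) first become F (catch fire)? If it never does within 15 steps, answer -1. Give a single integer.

Step 1: cell (2,5)='T' (+3 fires, +1 burnt)
Step 2: cell (2,5)='T' (+6 fires, +3 burnt)
Step 3: cell (2,5)='T' (+5 fires, +6 burnt)
Step 4: cell (2,5)='T' (+4 fires, +5 burnt)
Step 5: cell (2,5)='F' (+3 fires, +4 burnt)
  -> target ignites at step 5
Step 6: cell (2,5)='.' (+2 fires, +3 burnt)
Step 7: cell (2,5)='.' (+1 fires, +2 burnt)
Step 8: cell (2,5)='.' (+0 fires, +1 burnt)
  fire out at step 8

5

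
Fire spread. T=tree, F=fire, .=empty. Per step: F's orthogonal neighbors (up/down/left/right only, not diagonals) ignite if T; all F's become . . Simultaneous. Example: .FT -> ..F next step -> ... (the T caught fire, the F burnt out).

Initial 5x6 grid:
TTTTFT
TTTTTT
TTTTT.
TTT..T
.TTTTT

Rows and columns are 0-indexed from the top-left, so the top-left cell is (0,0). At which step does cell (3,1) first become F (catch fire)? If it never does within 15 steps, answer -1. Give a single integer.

Step 1: cell (3,1)='T' (+3 fires, +1 burnt)
Step 2: cell (3,1)='T' (+4 fires, +3 burnt)
Step 3: cell (3,1)='T' (+3 fires, +4 burnt)
Step 4: cell (3,1)='T' (+3 fires, +3 burnt)
Step 5: cell (3,1)='T' (+3 fires, +3 burnt)
Step 6: cell (3,1)='F' (+3 fires, +3 burnt)
  -> target ignites at step 6
Step 7: cell (3,1)='.' (+3 fires, +3 burnt)
Step 8: cell (3,1)='.' (+1 fires, +3 burnt)
Step 9: cell (3,1)='.' (+1 fires, +1 burnt)
Step 10: cell (3,1)='.' (+1 fires, +1 burnt)
Step 11: cell (3,1)='.' (+0 fires, +1 burnt)
  fire out at step 11

6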